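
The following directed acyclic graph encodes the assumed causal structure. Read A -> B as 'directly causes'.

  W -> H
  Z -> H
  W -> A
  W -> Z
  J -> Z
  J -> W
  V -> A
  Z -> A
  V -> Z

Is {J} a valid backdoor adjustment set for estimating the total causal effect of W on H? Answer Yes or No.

Backdoor paths from W to H (paths whose first edge points into W):
  P1: W <- J -> Z -> H
Condition 1 (no descendant of W in the set): holds — descendants of W are {A, H, Z}; none are in {J}.
Condition 2 (every backdoor path blocked by {J}):
  P1: blocked at fork node J ∈ conditioning set.
{J} satisfies the backdoor criterion.

Yes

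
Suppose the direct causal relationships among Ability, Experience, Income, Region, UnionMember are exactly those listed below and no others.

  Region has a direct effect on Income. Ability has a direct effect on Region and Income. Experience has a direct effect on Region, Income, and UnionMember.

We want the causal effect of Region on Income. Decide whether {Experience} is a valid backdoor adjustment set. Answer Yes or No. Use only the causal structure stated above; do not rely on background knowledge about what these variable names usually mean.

Backdoor paths from Region to Income (paths whose first edge points into Region):
  P1: Region <- Ability -> Income
  P2: Region <- Experience -> Income
Condition 1 (no descendant of Region in the set): holds — descendants of Region are {Income}; none are in {Experience}.
Condition 2 (every backdoor path blocked by {Experience}):
  P1: open — no interior node is in the conditioning set.
  P2: blocked at fork node Experience ∈ conditioning set.
{Experience} does not satisfy the backdoor criterion.

No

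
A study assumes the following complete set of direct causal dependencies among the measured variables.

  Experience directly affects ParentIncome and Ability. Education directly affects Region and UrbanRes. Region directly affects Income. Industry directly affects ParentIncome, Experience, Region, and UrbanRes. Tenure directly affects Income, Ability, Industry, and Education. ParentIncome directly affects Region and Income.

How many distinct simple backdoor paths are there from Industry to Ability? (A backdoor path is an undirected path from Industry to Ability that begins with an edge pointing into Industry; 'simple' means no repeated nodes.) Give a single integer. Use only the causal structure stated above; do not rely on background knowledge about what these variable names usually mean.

5

A backdoor path from Industry to Ability is any simple undirected path whose first edge points into Industry (i.e. leaves Industry via a parent).
Parents of Industry: {Tenure}.
Enumerating:
  P1: Industry <- Tenure -> Education -> Region <- ParentIncome <- Experience -> Ability
  P2: Industry <- Tenure -> Education -> Region -> Income <- ParentIncome <- Experience -> Ability
  P3: Industry <- Tenure -> Income <- ParentIncome <- Experience -> Ability
  P4: Industry <- Tenure -> Income <- Region <- ParentIncome <- Experience -> Ability
  P5: Industry <- Tenure -> Ability
That exhausts the simple backdoor paths. Count: 5.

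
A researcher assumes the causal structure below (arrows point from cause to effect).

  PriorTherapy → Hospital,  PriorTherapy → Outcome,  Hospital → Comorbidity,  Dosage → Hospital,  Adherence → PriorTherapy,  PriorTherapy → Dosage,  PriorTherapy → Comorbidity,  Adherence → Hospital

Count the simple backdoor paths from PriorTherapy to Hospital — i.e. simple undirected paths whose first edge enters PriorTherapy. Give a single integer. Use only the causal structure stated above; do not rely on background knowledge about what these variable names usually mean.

A backdoor path from PriorTherapy to Hospital is any simple undirected path whose first edge points into PriorTherapy (i.e. leaves PriorTherapy via a parent).
Parents of PriorTherapy: {Adherence}.
Enumerating:
  P1: PriorTherapy <- Adherence -> Hospital
That exhausts the simple backdoor paths. Count: 1.

1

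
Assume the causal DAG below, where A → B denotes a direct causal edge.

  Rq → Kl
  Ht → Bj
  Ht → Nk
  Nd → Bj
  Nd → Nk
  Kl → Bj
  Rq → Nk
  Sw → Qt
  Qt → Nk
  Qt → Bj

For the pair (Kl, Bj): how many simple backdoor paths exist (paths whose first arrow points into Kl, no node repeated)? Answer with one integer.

3

A backdoor path from Kl to Bj is any simple undirected path whose first edge points into Kl (i.e. leaves Kl via a parent).
Parents of Kl: {Rq}.
Enumerating:
  P1: Kl <- Rq -> Nk <- Nd -> Bj
  P2: Kl <- Rq -> Nk <- Ht -> Bj
  P3: Kl <- Rq -> Nk <- Qt -> Bj
That exhausts the simple backdoor paths. Count: 3.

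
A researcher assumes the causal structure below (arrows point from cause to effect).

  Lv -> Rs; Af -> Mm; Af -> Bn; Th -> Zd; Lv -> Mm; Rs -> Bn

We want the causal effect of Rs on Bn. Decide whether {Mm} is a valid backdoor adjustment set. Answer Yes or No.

No

Backdoor paths from Rs to Bn (paths whose first edge points into Rs):
  P1: Rs <- Lv -> Mm <- Af -> Bn
Condition 1 (no descendant of Rs in the set): holds — descendants of Rs are {Bn}; none are in {Mm}.
Condition 2 (every backdoor path blocked by {Mm}):
  P1: open — collider(s) Mm are conditioned on (or have a conditioned descendant) and no non-collider on the path is in the set.
{Mm} does not satisfy the backdoor criterion.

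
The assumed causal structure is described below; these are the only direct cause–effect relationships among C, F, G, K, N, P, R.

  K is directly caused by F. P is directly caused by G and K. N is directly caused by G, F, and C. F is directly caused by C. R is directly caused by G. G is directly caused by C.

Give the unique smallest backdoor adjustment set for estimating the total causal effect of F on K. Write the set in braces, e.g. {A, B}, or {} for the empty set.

{}

Variables eligible for adjustment (non-descendants of F, excluding F and K): {C, G, R}.
Backdoor paths from F to K:
  P1: F <- C -> G -> P <- K
  P2: F <- C -> N <- G -> P <- K
Each backdoor path contains an unconditioned collider, so every path is already blocked with the empty conditioning set:
  P1: blocked at collider P (neither it nor any descendant is in the conditioning set).
  P2: blocked at collider N (neither it nor any descendant is in the conditioning set).
The empty set is therefore the unique smallest valid set.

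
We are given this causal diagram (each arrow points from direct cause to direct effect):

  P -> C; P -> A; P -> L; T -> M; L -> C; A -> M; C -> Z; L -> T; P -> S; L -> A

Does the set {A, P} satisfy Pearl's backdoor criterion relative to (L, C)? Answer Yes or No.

No

Backdoor paths from L to C (paths whose first edge points into L):
  P1: L <- P -> C
Condition 1 (no descendant of L in the set): FAILS — A is a descendant of L.
Condition 2 (every backdoor path blocked by {A, P}):
  P1: blocked at fork node P ∈ conditioning set.
{A, P} does not satisfy the backdoor criterion.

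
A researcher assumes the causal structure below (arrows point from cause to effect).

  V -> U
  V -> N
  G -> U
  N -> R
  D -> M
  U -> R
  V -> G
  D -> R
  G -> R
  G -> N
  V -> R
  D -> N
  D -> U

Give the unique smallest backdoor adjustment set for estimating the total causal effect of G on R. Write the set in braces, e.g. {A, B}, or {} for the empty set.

Variables eligible for adjustment (non-descendants of G, excluding G and R): {D, M, V}.
Backdoor paths from G to R:
  P1: G <- V -> U <- D -> N -> R
  P2: G <- V -> U <- D -> R
  P3: G <- V -> U -> R
  P4: G <- V -> N <- D -> U -> R
  P5: G <- V -> N <- D -> R
  P6: G <- V -> N -> R
  P7: G <- V -> R
The empty set is not sufficient: P3 (G <- V -> U -> R) has no collider blocking it and no conditioned non-collider, so it is open.
Try {V}:
  P1: blocked at fork node V ∈ conditioning set.
  P2: blocked at fork node V ∈ conditioning set.
  P3: blocked at fork node V ∈ conditioning set.
  P4: blocked at fork node V ∈ conditioning set.
  P5: blocked at fork node V ∈ conditioning set.
  P6: blocked at fork node V ∈ conditioning set.
  P7: blocked at fork node V ∈ conditioning set.
{V} contains no descendant of G and blocks every backdoor path.
No other singleton works — e.g. {D} leaves P3 open — so {V} is the unique smallest valid adjustment set.

{V}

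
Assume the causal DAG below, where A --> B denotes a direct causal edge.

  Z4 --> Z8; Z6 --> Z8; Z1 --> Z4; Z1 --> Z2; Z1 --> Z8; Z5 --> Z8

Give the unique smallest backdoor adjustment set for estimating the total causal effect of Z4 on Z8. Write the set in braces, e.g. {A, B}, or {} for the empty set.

{Z1}

Variables eligible for adjustment (non-descendants of Z4, excluding Z4 and Z8): {Z1, Z2, Z5, Z6}.
Backdoor paths from Z4 to Z8:
  P1: Z4 <- Z1 -> Z8
The empty set is not sufficient: P1 (Z4 <- Z1 -> Z8) has no collider blocking it and no conditioned non-collider, so it is open.
Try {Z1}:
  P1: blocked at fork node Z1 ∈ conditioning set.
{Z1} contains no descendant of Z4 and blocks every backdoor path.
No other singleton works — e.g. {Z5} leaves P1 open — so {Z1} is the unique smallest valid adjustment set.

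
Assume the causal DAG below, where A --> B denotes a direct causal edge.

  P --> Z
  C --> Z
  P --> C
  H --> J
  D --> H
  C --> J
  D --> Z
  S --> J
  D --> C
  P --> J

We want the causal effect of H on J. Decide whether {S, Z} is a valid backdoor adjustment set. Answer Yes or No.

No

Backdoor paths from H to J (paths whose first edge points into H):
  P1: H <- D -> C <- P -> J
  P2: H <- D -> C -> J
  P3: H <- D -> C -> Z <- P -> J
  P4: H <- D -> Z <- P -> C -> J
  P5: H <- D -> Z <- P -> J
  P6: H <- D -> Z <- C <- P -> J
  P7: H <- D -> Z <- C -> J
Condition 1 (no descendant of H in the set): holds — descendants of H are {J}; none are in {S, Z}.
Condition 2 (every backdoor path blocked by {S, Z}):
  P1: open — collider(s) C are conditioned on (or have a conditioned descendant) and no non-collider on the path is in the set.
  P2: open — no interior node is in the conditioning set.
  P3: open — collider(s) Z are conditioned on (or have a conditioned descendant) and no non-collider on the path is in the set.
  P4: open — collider(s) Z are conditioned on (or have a conditioned descendant) and no non-collider on the path is in the set.
  P5: open — collider(s) Z are conditioned on (or have a conditioned descendant) and no non-collider on the path is in the set.
  P6: open — collider(s) Z are conditioned on (or have a conditioned descendant) and no non-collider on the path is in the set.
  P7: open — collider(s) Z are conditioned on (or have a conditioned descendant) and no non-collider on the path is in the set.
{S, Z} does not satisfy the backdoor criterion.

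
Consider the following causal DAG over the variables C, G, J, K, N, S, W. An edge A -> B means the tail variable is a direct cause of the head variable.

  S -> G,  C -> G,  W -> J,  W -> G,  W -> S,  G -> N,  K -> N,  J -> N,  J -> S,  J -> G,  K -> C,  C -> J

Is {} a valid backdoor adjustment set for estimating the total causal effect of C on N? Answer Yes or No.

No

Backdoor paths from C to N (paths whose first edge points into C):
  P1: C <- K -> N
Condition 1 (no descendant of C in the set): holds — descendants of C are {G, J, N, S}; none are in {}.
Condition 2 (every backdoor path blocked by {}):
  P1: open — no interior node is in the conditioning set.
{} does not satisfy the backdoor criterion.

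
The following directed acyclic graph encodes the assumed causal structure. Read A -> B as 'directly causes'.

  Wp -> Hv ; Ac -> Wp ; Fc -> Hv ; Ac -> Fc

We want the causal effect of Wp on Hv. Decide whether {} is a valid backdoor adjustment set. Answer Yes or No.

Backdoor paths from Wp to Hv (paths whose first edge points into Wp):
  P1: Wp <- Ac -> Fc -> Hv
Condition 1 (no descendant of Wp in the set): holds — descendants of Wp are {Hv}; none are in {}.
Condition 2 (every backdoor path blocked by {}):
  P1: open — no interior node is in the conditioning set.
{} does not satisfy the backdoor criterion.

No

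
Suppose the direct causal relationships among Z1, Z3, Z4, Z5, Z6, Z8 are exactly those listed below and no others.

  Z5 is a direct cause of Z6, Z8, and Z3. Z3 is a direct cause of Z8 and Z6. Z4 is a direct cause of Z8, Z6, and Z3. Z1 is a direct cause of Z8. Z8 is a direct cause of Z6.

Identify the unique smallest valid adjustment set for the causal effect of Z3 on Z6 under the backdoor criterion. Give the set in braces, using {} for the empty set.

{Z4, Z5}

Variables eligible for adjustment (non-descendants of Z3, excluding Z3 and Z6): {Z1, Z4, Z5}.
Backdoor paths from Z3 to Z6:
  P1: Z3 <- Z4 -> Z8 <- Z5 -> Z6
  P2: Z3 <- Z4 -> Z8 -> Z6
  P3: Z3 <- Z4 -> Z6
  P4: Z3 <- Z5 -> Z8 <- Z4 -> Z6
  P5: Z3 <- Z5 -> Z8 -> Z6
  P6: Z3 <- Z5 -> Z6
The empty set is not sufficient: P2 (Z3 <- Z4 -> Z8 -> Z6) has no collider blocking it and no conditioned non-collider, so it is open.
Try {Z4, Z5}:
  P1: blocked at fork node Z4 ∈ conditioning set.
  P2: blocked at fork node Z4 ∈ conditioning set.
  P3: blocked at fork node Z4 ∈ conditioning set.
  P4: blocked at fork node Z5 ∈ conditioning set.
  P5: blocked at fork node Z5 ∈ conditioning set.
  P6: blocked at fork node Z5 ∈ conditioning set.
{Z4, Z5} contains no descendant of Z3 and blocks every backdoor path.
Every element of {Z4, Z5} is needed (dropping Z4 leaves P2 open; dropping Z5 leaves P5 open), so no proper subset is valid.
Among all size-2 subsets of the eligible variables, only {Z4, Z5} blocks every backdoor path, so it is the unique smallest valid adjustment set.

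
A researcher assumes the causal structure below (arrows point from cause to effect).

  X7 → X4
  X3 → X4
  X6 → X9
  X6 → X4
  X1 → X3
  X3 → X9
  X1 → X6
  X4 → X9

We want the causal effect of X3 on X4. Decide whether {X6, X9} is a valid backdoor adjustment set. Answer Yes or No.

Backdoor paths from X3 to X4 (paths whose first edge points into X3):
  P1: X3 <- X1 -> X6 -> X4
  P2: X3 <- X1 -> X6 -> X9 <- X4
Condition 1 (no descendant of X3 in the set): FAILS — X9 is a descendant of X3.
Condition 2 (every backdoor path blocked by {X6, X9}):
  P1: blocked at chain node X6 ∈ conditioning set.
  P2: blocked at chain node X6 ∈ conditioning set.
{X6, X9} does not satisfy the backdoor criterion.

No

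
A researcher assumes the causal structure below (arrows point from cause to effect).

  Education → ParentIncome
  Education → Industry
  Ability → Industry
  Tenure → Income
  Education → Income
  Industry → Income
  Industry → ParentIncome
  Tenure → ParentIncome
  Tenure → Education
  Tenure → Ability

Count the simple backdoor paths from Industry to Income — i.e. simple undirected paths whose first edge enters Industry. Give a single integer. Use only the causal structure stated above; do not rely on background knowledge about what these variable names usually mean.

6

A backdoor path from Industry to Income is any simple undirected path whose first edge points into Industry (i.e. leaves Industry via a parent).
Parents of Industry: {Ability, Education}.
Enumerating:
  P1: Industry <- Ability <- Tenure -> Education -> Income
  P2: Industry <- Ability <- Tenure -> ParentIncome <- Education -> Income
  P3: Industry <- Ability <- Tenure -> Income
  P4: Industry <- Education <- Tenure -> Income
  P5: Industry <- Education -> ParentIncome <- Tenure -> Income
  P6: Industry <- Education -> Income
That exhausts the simple backdoor paths. Count: 6.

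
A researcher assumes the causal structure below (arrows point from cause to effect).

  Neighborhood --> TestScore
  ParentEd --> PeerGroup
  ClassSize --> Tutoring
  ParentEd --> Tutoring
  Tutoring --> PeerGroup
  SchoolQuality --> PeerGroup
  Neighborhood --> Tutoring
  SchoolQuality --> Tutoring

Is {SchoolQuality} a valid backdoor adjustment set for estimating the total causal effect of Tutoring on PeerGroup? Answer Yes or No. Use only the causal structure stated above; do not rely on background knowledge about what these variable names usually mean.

Backdoor paths from Tutoring to PeerGroup (paths whose first edge points into Tutoring):
  P1: Tutoring <- ParentEd -> PeerGroup
  P2: Tutoring <- SchoolQuality -> PeerGroup
Condition 1 (no descendant of Tutoring in the set): holds — descendants of Tutoring are {PeerGroup}; none are in {SchoolQuality}.
Condition 2 (every backdoor path blocked by {SchoolQuality}):
  P1: open — no interior node is in the conditioning set.
  P2: blocked at fork node SchoolQuality ∈ conditioning set.
{SchoolQuality} does not satisfy the backdoor criterion.

No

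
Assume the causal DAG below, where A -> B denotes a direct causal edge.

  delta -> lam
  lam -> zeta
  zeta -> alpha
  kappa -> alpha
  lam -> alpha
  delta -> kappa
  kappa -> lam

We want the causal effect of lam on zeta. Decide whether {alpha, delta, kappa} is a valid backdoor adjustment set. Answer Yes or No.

No

Backdoor paths from lam to zeta (paths whose first edge points into lam):
  P1: lam <- delta -> kappa -> alpha <- zeta
  P2: lam <- kappa -> alpha <- zeta
Condition 1 (no descendant of lam in the set): FAILS — alpha is a descendant of lam.
Condition 2 (every backdoor path blocked by {alpha, delta, kappa}):
  P1: blocked at fork node delta ∈ conditioning set.
  P2: blocked at fork node kappa ∈ conditioning set.
{alpha, delta, kappa} does not satisfy the backdoor criterion.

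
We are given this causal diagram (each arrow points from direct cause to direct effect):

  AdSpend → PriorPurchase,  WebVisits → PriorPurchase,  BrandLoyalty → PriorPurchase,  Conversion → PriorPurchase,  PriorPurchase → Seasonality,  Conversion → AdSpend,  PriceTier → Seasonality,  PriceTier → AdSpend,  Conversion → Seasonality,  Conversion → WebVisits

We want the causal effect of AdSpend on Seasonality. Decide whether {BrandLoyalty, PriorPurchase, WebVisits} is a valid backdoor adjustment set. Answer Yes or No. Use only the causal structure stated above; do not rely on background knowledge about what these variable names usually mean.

Backdoor paths from AdSpend to Seasonality (paths whose first edge points into AdSpend):
  P1: AdSpend <- Conversion -> WebVisits -> PriorPurchase -> Seasonality
  P2: AdSpend <- Conversion -> PriorPurchase -> Seasonality
  P3: AdSpend <- Conversion -> Seasonality
  P4: AdSpend <- PriceTier -> Seasonality
Condition 1 (no descendant of AdSpend in the set): FAILS — PriorPurchase is a descendant of AdSpend.
Condition 2 (every backdoor path blocked by {BrandLoyalty, PriorPurchase, WebVisits}):
  P1: blocked at chain node WebVisits ∈ conditioning set.
  P2: blocked at chain node PriorPurchase ∈ conditioning set.
  P3: open — no interior node is in the conditioning set.
  P4: open — no interior node is in the conditioning set.
{BrandLoyalty, PriorPurchase, WebVisits} does not satisfy the backdoor criterion.

No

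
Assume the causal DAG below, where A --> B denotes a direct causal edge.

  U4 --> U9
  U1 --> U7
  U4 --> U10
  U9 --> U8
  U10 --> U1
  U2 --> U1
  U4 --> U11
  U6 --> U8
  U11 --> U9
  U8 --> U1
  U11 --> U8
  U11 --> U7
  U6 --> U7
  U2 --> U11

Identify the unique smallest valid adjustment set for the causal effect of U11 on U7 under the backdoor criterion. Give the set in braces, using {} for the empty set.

{U2, U4}

Variables eligible for adjustment (non-descendants of U11, excluding U11 and U7): {U10, U2, U4, U6}.
Backdoor paths from U11 to U7:
  P1: U11 <- U2 -> U1 <- U10 <- U4 -> U9 -> U8 <- U6 -> U7
  P2: U11 <- U2 -> U1 <- U8 <- U6 -> U7
  P3: U11 <- U2 -> U1 -> U7
  P4: U11 <- U4 -> U9 -> U8 <- U6 -> U7
  P5: U11 <- U4 -> U9 -> U8 -> U1 -> U7
  P6: U11 <- U4 -> U10 -> U1 <- U8 <- U6 -> U7
  P7: U11 <- U4 -> U10 -> U1 -> U7
The empty set is not sufficient: P3 (U11 <- U2 -> U1 -> U7) has no collider blocking it and no conditioned non-collider, so it is open.
Try {U2, U4}:
  P1: blocked at fork node U2 ∈ conditioning set.
  P2: blocked at fork node U2 ∈ conditioning set.
  P3: blocked at fork node U2 ∈ conditioning set.
  P4: blocked at fork node U4 ∈ conditioning set.
  P5: blocked at fork node U4 ∈ conditioning set.
  P6: blocked at fork node U4 ∈ conditioning set.
  P7: blocked at fork node U4 ∈ conditioning set.
{U2, U4} contains no descendant of U11 and blocks every backdoor path.
Every element of {U2, U4} is needed (dropping U2 leaves P3 open; dropping U4 leaves P5 open), so no proper subset is valid.
Among all size-2 subsets of the eligible variables, only {U2, U4} blocks every backdoor path, so it is the unique smallest valid adjustment set.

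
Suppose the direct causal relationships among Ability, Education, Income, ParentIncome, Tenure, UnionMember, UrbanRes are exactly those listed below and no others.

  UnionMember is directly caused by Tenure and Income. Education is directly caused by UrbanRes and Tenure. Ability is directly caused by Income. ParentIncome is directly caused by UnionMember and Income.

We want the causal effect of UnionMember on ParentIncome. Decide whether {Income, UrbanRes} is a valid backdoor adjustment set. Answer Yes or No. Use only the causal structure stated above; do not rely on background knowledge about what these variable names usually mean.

Backdoor paths from UnionMember to ParentIncome (paths whose first edge points into UnionMember):
  P1: UnionMember <- Income -> ParentIncome
Condition 1 (no descendant of UnionMember in the set): holds — descendants of UnionMember are {ParentIncome}; none are in {Income, UrbanRes}.
Condition 2 (every backdoor path blocked by {Income, UrbanRes}):
  P1: blocked at fork node Income ∈ conditioning set.
{Income, UrbanRes} satisfies the backdoor criterion.

Yes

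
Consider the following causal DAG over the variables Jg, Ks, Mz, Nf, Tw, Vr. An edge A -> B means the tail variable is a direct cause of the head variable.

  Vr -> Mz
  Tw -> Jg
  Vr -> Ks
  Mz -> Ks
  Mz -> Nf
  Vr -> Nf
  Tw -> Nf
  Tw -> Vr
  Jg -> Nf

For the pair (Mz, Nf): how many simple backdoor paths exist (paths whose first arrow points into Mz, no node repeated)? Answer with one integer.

A backdoor path from Mz to Nf is any simple undirected path whose first edge points into Mz (i.e. leaves Mz via a parent).
Parents of Mz: {Vr}.
Enumerating:
  P1: Mz <- Vr <- Tw -> Jg -> Nf
  P2: Mz <- Vr <- Tw -> Nf
  P3: Mz <- Vr -> Nf
That exhausts the simple backdoor paths. Count: 3.

3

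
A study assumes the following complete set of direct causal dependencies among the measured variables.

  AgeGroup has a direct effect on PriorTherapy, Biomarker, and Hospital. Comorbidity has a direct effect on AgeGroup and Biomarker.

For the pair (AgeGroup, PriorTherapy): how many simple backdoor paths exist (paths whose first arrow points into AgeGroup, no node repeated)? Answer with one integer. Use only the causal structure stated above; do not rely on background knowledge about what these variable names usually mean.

A backdoor path from AgeGroup to PriorTherapy is any simple undirected path whose first edge points into AgeGroup (i.e. leaves AgeGroup via a parent).
Parents of AgeGroup: {Comorbidity}.
No simple path from any parent of AgeGroup reaches PriorTherapy without revisiting AgeGroup, so there are no backdoor paths.

0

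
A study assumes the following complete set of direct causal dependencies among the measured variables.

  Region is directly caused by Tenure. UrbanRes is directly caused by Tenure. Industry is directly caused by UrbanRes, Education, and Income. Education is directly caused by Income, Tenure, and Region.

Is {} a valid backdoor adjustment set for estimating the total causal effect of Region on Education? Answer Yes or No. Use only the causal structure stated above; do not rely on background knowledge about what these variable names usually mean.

Backdoor paths from Region to Education (paths whose first edge points into Region):
  P1: Region <- Tenure -> Education
  P2: Region <- Tenure -> UrbanRes -> Industry <- Income -> Education
  P3: Region <- Tenure -> UrbanRes -> Industry <- Education
Condition 1 (no descendant of Region in the set): holds — descendants of Region are {Education, Industry}; none are in {}.
Condition 2 (every backdoor path blocked by {}):
  P1: open — no interior node is in the conditioning set.
  P2: blocked at collider Industry (neither it nor any descendant is in the conditioning set).
  P3: blocked at collider Industry (neither it nor any descendant is in the conditioning set).
{} does not satisfy the backdoor criterion.

No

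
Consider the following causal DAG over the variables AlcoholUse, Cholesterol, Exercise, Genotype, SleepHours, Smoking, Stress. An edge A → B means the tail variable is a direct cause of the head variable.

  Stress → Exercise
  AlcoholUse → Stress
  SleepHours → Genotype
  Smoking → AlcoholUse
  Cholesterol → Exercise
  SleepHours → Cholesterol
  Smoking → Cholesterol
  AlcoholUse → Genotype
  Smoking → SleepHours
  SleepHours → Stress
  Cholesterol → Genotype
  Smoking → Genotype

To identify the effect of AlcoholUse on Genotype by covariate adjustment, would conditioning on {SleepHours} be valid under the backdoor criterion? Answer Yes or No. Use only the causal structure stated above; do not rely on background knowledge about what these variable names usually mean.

No

Backdoor paths from AlcoholUse to Genotype (paths whose first edge points into AlcoholUse):
  P1: AlcoholUse <- Smoking -> SleepHours -> Cholesterol -> Genotype
  P2: AlcoholUse <- Smoking -> SleepHours -> Stress -> Exercise <- Cholesterol -> Genotype
  P3: AlcoholUse <- Smoking -> SleepHours -> Genotype
  P4: AlcoholUse <- Smoking -> Cholesterol <- SleepHours -> Genotype
  P5: AlcoholUse <- Smoking -> Cholesterol -> Exercise <- Stress <- SleepHours -> Genotype
  P6: AlcoholUse <- Smoking -> Cholesterol -> Genotype
  P7: AlcoholUse <- Smoking -> Genotype
Condition 1 (no descendant of AlcoholUse in the set): holds — descendants of AlcoholUse are {Exercise, Genotype, Stress}; none are in {SleepHours}.
Condition 2 (every backdoor path blocked by {SleepHours}):
  P1: blocked at chain node SleepHours ∈ conditioning set.
  P2: blocked at chain node SleepHours ∈ conditioning set.
  P3: blocked at chain node SleepHours ∈ conditioning set.
  P4: blocked at collider Cholesterol (neither it nor any descendant is in the conditioning set).
  P5: blocked at collider Exercise (neither it nor any descendant is in the conditioning set).
  P6: open — no interior node is in the conditioning set.
  P7: open — no interior node is in the conditioning set.
{SleepHours} does not satisfy the backdoor criterion.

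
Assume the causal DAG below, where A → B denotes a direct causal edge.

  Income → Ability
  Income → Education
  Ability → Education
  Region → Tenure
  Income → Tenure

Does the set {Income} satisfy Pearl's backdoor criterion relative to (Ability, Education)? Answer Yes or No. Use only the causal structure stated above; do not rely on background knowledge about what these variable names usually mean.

Yes

Backdoor paths from Ability to Education (paths whose first edge points into Ability):
  P1: Ability <- Income -> Education
Condition 1 (no descendant of Ability in the set): holds — descendants of Ability are {Education}; none are in {Income}.
Condition 2 (every backdoor path blocked by {Income}):
  P1: blocked at fork node Income ∈ conditioning set.
{Income} satisfies the backdoor criterion.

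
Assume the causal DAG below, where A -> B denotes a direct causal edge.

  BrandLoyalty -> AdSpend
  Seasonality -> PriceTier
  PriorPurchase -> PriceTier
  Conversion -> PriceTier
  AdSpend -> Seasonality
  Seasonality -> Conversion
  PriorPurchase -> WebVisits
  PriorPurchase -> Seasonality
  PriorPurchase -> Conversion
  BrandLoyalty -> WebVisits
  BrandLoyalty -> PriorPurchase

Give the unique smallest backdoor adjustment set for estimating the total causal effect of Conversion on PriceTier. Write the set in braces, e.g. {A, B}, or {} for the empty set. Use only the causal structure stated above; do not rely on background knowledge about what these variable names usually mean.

Variables eligible for adjustment (non-descendants of Conversion, excluding Conversion and PriceTier): {AdSpend, BrandLoyalty, PriorPurchase, Seasonality, WebVisits}.
Backdoor paths from Conversion to PriceTier:
  P1: Conversion <- PriorPurchase <- BrandLoyalty -> AdSpend -> Seasonality -> PriceTier
  P2: Conversion <- PriorPurchase -> Seasonality -> PriceTier
  P3: Conversion <- PriorPurchase -> WebVisits <- BrandLoyalty -> AdSpend -> Seasonality -> PriceTier
  P4: Conversion <- PriorPurchase -> PriceTier
  P5: Conversion <- Seasonality <- AdSpend <- BrandLoyalty -> PriorPurchase -> PriceTier
  P6: Conversion <- Seasonality <- AdSpend <- BrandLoyalty -> WebVisits <- PriorPurchase -> PriceTier
  P7: Conversion <- Seasonality <- PriorPurchase -> PriceTier
  P8: Conversion <- Seasonality -> PriceTier
The empty set is not sufficient: P1 (Conversion <- PriorPurchase <- BrandLoyalty -> AdSpend -> Seasonality -> PriceTier) has no collider blocking it and no conditioned non-collider, so it is open.
Try {PriorPurchase, Seasonality}:
  P1: blocked at chain node PriorPurchase ∈ conditioning set.
  P2: blocked at fork node PriorPurchase ∈ conditioning set.
  P3: blocked at fork node PriorPurchase ∈ conditioning set.
  P4: blocked at fork node PriorPurchase ∈ conditioning set.
  P5: blocked at chain node Seasonality ∈ conditioning set.
  P6: blocked at chain node Seasonality ∈ conditioning set.
  P7: blocked at chain node Seasonality ∈ conditioning set.
  P8: blocked at fork node Seasonality ∈ conditioning set.
{PriorPurchase, Seasonality} contains no descendant of Conversion and blocks every backdoor path.
Every element of {PriorPurchase, Seasonality} is needed (dropping PriorPurchase leaves P4 open; dropping Seasonality leaves P8 open), so no proper subset is valid.
Among all size-2 subsets of the eligible variables, only {PriorPurchase, Seasonality} blocks every backdoor path, so it is the unique smallest valid adjustment set.

{PriorPurchase, Seasonality}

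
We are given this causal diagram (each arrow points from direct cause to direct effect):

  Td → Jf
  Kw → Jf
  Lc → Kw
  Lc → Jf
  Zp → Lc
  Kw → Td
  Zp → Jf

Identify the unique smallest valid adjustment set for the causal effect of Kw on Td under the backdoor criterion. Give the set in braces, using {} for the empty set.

Variables eligible for adjustment (non-descendants of Kw, excluding Kw and Td): {Lc, Zp}.
Backdoor paths from Kw to Td:
  P1: Kw <- Lc <- Zp -> Jf <- Td
  P2: Kw <- Lc -> Jf <- Td
Each backdoor path contains an unconditioned collider, so every path is already blocked with the empty conditioning set:
  P1: blocked at collider Jf (neither it nor any descendant is in the conditioning set).
  P2: blocked at collider Jf (neither it nor any descendant is in the conditioning set).
The empty set is therefore the unique smallest valid set.

{}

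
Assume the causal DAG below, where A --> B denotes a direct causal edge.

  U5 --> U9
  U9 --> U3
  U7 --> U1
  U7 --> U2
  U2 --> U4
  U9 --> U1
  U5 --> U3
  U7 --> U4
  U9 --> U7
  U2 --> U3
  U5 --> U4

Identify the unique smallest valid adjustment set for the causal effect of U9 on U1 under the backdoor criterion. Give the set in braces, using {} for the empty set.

{}

Variables eligible for adjustment (non-descendants of U9, excluding U9 and U1): {U5}.
Backdoor paths from U9 to U1:
  P1: U9 <- U5 -> U3 <- U2 <- U7 -> U1
  P2: U9 <- U5 -> U3 <- U2 -> U4 <- U7 -> U1
  P3: U9 <- U5 -> U4 <- U7 -> U1
  P4: U9 <- U5 -> U4 <- U2 <- U7 -> U1
Each backdoor path contains an unconditioned collider, so every path is already blocked with the empty conditioning set:
  P1: blocked at collider U3 (neither it nor any descendant is in the conditioning set).
  P2: blocked at collider U3 (neither it nor any descendant is in the conditioning set).
  P3: blocked at collider U4 (neither it nor any descendant is in the conditioning set).
  P4: blocked at collider U4 (neither it nor any descendant is in the conditioning set).
The empty set is therefore the unique smallest valid set.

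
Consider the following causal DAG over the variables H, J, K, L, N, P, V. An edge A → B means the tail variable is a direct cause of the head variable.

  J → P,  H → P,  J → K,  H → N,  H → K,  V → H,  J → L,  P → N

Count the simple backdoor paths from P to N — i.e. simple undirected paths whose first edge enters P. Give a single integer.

2

A backdoor path from P to N is any simple undirected path whose first edge points into P (i.e. leaves P via a parent).
Parents of P: {H, J}.
Enumerating:
  P1: P <- J -> K <- H -> N
  P2: P <- H -> N
That exhausts the simple backdoor paths. Count: 2.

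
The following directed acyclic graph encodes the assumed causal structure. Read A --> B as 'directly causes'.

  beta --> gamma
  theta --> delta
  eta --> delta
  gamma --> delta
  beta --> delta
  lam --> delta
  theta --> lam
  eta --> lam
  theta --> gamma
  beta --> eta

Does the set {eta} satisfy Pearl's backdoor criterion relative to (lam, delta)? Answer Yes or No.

Backdoor paths from lam to delta (paths whose first edge points into lam):
  P1: lam <- theta -> gamma <- beta -> eta -> delta
  P2: lam <- theta -> gamma <- beta -> delta
  P3: lam <- theta -> gamma -> delta
  P4: lam <- theta -> delta
  P5: lam <- eta <- beta -> gamma <- theta -> delta
  P6: lam <- eta <- beta -> gamma -> delta
  P7: lam <- eta <- beta -> delta
  P8: lam <- eta -> delta
Condition 1 (no descendant of lam in the set): holds — descendants of lam are {delta}; none are in {eta}.
Condition 2 (every backdoor path blocked by {eta}):
  P1: blocked at collider gamma (neither it nor any descendant is in the conditioning set).
  P2: blocked at collider gamma (neither it nor any descendant is in the conditioning set).
  P3: open — no interior node is in the conditioning set.
  P4: open — no interior node is in the conditioning set.
  P5: blocked at chain node eta ∈ conditioning set.
  P6: blocked at chain node eta ∈ conditioning set.
  P7: blocked at chain node eta ∈ conditioning set.
  P8: blocked at fork node eta ∈ conditioning set.
{eta} does not satisfy the backdoor criterion.

No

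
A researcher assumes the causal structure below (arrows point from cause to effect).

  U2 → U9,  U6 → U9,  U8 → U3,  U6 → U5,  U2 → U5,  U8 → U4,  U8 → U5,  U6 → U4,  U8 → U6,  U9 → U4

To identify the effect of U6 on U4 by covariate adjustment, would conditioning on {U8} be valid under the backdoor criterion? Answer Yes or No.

Yes

Backdoor paths from U6 to U4 (paths whose first edge points into U6):
  P1: U6 <- U8 -> U5 <- U2 -> U9 -> U4
  P2: U6 <- U8 -> U4
Condition 1 (no descendant of U6 in the set): holds — descendants of U6 are {U4, U5, U9}; none are in {U8}.
Condition 2 (every backdoor path blocked by {U8}):
  P1: blocked at fork node U8 ∈ conditioning set.
  P2: blocked at fork node U8 ∈ conditioning set.
{U8} satisfies the backdoor criterion.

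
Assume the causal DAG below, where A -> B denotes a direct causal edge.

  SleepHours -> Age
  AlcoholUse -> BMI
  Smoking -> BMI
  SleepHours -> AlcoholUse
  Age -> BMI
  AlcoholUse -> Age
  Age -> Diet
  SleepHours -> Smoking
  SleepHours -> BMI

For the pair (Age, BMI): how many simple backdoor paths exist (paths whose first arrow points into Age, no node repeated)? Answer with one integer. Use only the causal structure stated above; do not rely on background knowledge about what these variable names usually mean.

A backdoor path from Age to BMI is any simple undirected path whose first edge points into Age (i.e. leaves Age via a parent).
Parents of Age: {AlcoholUse, SleepHours}.
Enumerating:
  P1: Age <- SleepHours -> Smoking -> BMI
  P2: Age <- SleepHours -> AlcoholUse -> BMI
  P3: Age <- SleepHours -> BMI
  P4: Age <- AlcoholUse <- SleepHours -> Smoking -> BMI
  P5: Age <- AlcoholUse <- SleepHours -> BMI
  P6: Age <- AlcoholUse -> BMI
That exhausts the simple backdoor paths. Count: 6.

6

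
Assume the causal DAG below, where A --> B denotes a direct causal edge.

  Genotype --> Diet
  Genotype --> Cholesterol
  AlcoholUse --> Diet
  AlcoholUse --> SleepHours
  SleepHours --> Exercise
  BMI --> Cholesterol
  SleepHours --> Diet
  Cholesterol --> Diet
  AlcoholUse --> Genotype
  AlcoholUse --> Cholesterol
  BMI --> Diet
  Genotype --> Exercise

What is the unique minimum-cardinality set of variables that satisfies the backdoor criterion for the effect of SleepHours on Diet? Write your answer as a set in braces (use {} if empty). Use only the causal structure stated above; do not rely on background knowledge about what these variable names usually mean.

{AlcoholUse}

Variables eligible for adjustment (non-descendants of SleepHours, excluding SleepHours and Diet): {AlcoholUse, BMI, Cholesterol, Genotype}.
Backdoor paths from SleepHours to Diet:
  P1: SleepHours <- AlcoholUse -> Genotype -> Cholesterol <- BMI -> Diet
  P2: SleepHours <- AlcoholUse -> Genotype -> Cholesterol -> Diet
  P3: SleepHours <- AlcoholUse -> Genotype -> Diet
  P4: SleepHours <- AlcoholUse -> Cholesterol <- BMI -> Diet
  P5: SleepHours <- AlcoholUse -> Cholesterol <- Genotype -> Diet
  P6: SleepHours <- AlcoholUse -> Cholesterol -> Diet
  P7: SleepHours <- AlcoholUse -> Diet
The empty set is not sufficient: P2 (SleepHours <- AlcoholUse -> Genotype -> Cholesterol -> Diet) has no collider blocking it and no conditioned non-collider, so it is open.
Try {AlcoholUse}:
  P1: blocked at fork node AlcoholUse ∈ conditioning set.
  P2: blocked at fork node AlcoholUse ∈ conditioning set.
  P3: blocked at fork node AlcoholUse ∈ conditioning set.
  P4: blocked at fork node AlcoholUse ∈ conditioning set.
  P5: blocked at fork node AlcoholUse ∈ conditioning set.
  P6: blocked at fork node AlcoholUse ∈ conditioning set.
  P7: blocked at fork node AlcoholUse ∈ conditioning set.
{AlcoholUse} contains no descendant of SleepHours and blocks every backdoor path.
No other singleton works — e.g. {BMI} leaves P2 open — so {AlcoholUse} is the unique smallest valid adjustment set.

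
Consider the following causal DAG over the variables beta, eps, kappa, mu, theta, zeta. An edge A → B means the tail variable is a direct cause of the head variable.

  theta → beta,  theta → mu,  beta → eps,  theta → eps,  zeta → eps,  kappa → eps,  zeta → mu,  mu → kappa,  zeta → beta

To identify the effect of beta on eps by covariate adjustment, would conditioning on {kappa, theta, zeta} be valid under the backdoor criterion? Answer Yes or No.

Yes

Backdoor paths from beta to eps (paths whose first edge points into beta):
  P1: beta <- zeta -> mu <- theta -> eps
  P2: beta <- zeta -> mu -> kappa -> eps
  P3: beta <- zeta -> eps
  P4: beta <- theta -> mu <- zeta -> eps
  P5: beta <- theta -> mu -> kappa -> eps
  P6: beta <- theta -> eps
Condition 1 (no descendant of beta in the set): holds — descendants of beta are {eps}; none are in {kappa, theta, zeta}.
Condition 2 (every backdoor path blocked by {kappa, theta, zeta}):
  P1: blocked at fork node zeta ∈ conditioning set.
  P2: blocked at fork node zeta ∈ conditioning set.
  P3: blocked at fork node zeta ∈ conditioning set.
  P4: blocked at fork node theta ∈ conditioning set.
  P5: blocked at fork node theta ∈ conditioning set.
  P6: blocked at fork node theta ∈ conditioning set.
{kappa, theta, zeta} satisfies the backdoor criterion.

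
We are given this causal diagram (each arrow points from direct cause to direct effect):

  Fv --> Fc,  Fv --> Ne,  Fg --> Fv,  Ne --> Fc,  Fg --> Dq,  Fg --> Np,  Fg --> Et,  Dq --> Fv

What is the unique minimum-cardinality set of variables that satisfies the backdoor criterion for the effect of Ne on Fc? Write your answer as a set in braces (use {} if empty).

{Fv}

Variables eligible for adjustment (non-descendants of Ne, excluding Ne and Fc): {Dq, Et, Fg, Fv, Np}.
Backdoor paths from Ne to Fc:
  P1: Ne <- Fv -> Fc
The empty set is not sufficient: P1 (Ne <- Fv -> Fc) has no collider blocking it and no conditioned non-collider, so it is open.
Try {Fv}:
  P1: blocked at fork node Fv ∈ conditioning set.
{Fv} contains no descendant of Ne and blocks every backdoor path.
No other singleton works — e.g. {Fg} leaves P1 open — so {Fv} is the unique smallest valid adjustment set.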